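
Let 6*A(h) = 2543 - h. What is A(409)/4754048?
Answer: 1067/14262144 ≈ 7.4813e-5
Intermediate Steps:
A(h) = 2543/6 - h/6 (A(h) = (2543 - h)/6 = 2543/6 - h/6)
A(409)/4754048 = (2543/6 - ⅙*409)/4754048 = (2543/6 - 409/6)*(1/4754048) = (1067/3)*(1/4754048) = 1067/14262144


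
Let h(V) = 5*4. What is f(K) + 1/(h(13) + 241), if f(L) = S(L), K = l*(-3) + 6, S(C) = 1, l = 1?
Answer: 262/261 ≈ 1.0038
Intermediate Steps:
h(V) = 20
K = 3 (K = 1*(-3) + 6 = -3 + 6 = 3)
f(L) = 1
f(K) + 1/(h(13) + 241) = 1 + 1/(20 + 241) = 1 + 1/261 = 262/261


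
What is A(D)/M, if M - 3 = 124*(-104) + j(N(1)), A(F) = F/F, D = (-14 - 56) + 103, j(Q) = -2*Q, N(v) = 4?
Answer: -1/12901 ≈ -7.7513e-5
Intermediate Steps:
D = 33 (D = -70 + 103 = 33)
A(F) = 1
M = -12901 (M = 3 + (124*(-104) - 2*4) = 3 + (-12896 - 8) = 3 - 12904 = -12901)
A(D)/M = 1/(-12901) = 1*(-1/12901) = -1/12901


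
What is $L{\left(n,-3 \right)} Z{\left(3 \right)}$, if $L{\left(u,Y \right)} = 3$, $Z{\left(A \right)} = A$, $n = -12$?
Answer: $9$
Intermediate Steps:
$L{\left(n,-3 \right)} Z{\left(3 \right)} = 3 \cdot 3 = 9$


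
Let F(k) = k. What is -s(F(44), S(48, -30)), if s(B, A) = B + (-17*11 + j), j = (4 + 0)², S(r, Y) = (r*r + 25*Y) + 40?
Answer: 127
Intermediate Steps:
S(r, Y) = 40 + r² + 25*Y (S(r, Y) = (r² + 25*Y) + 40 = 40 + r² + 25*Y)
j = 16 (j = 4² = 16)
s(B, A) = -171 + B (s(B, A) = B + (-17*11 + 16) = B + (-187 + 16) = B - 171 = -171 + B)
-s(F(44), S(48, -30)) = -(-171 + 44) = -1*(-127) = 127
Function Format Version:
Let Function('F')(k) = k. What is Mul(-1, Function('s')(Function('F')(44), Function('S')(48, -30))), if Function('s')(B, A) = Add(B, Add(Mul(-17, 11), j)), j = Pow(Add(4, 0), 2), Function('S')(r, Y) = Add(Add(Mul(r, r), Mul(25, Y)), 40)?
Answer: 127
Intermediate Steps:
Function('S')(r, Y) = Add(40, Pow(r, 2), Mul(25, Y)) (Function('S')(r, Y) = Add(Add(Pow(r, 2), Mul(25, Y)), 40) = Add(40, Pow(r, 2), Mul(25, Y)))
j = 16 (j = Pow(4, 2) = 16)
Function('s')(B, A) = Add(-171, B) (Function('s')(B, A) = Add(B, Add(Mul(-17, 11), 16)) = Add(B, Add(-187, 16)) = Add(B, -171) = Add(-171, B))
Mul(-1, Function('s')(Function('F')(44), Function('S')(48, -30))) = Mul(-1, Add(-171, 44)) = Mul(-1, -127) = 127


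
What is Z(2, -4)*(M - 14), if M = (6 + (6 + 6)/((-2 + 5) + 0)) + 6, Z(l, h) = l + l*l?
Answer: 12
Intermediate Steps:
Z(l, h) = l + l**2
M = 16 (M = (6 + 12/(3 + 0)) + 6 = (6 + 12/3) + 6 = (6 + 12*(1/3)) + 6 = (6 + 4) + 6 = 10 + 6 = 16)
Z(2, -4)*(M - 14) = (2*(1 + 2))*(16 - 14) = (2*3)*2 = 6*2 = 12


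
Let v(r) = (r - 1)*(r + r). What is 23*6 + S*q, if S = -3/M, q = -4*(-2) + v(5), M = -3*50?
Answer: 3474/25 ≈ 138.96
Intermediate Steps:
M = -150
v(r) = 2*r*(-1 + r) (v(r) = (-1 + r)*(2*r) = 2*r*(-1 + r))
q = 48 (q = -4*(-2) + 2*5*(-1 + 5) = 8 + 2*5*4 = 8 + 40 = 48)
S = 1/50 (S = -3/(-150) = -3*(-1/150) = 1/50 ≈ 0.020000)
23*6 + S*q = 23*6 + (1/50)*48 = 138 + 24/25 = 3474/25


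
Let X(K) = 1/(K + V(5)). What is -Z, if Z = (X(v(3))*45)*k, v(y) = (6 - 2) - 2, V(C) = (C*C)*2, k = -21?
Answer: 945/52 ≈ 18.173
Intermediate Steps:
V(C) = 2*C**2 (V(C) = C**2*2 = 2*C**2)
v(y) = 2 (v(y) = 4 - 2 = 2)
X(K) = 1/(50 + K) (X(K) = 1/(K + 2*5**2) = 1/(K + 2*25) = 1/(K + 50) = 1/(50 + K))
Z = -945/52 (Z = (45/(50 + 2))*(-21) = (45/52)*(-21) = -945/52 ≈ -18.173)
-Z = -1*(-945/52) = 945/52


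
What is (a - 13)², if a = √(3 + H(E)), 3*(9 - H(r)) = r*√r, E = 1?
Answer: (39 - √105)²/9 ≈ 91.860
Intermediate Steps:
H(r) = 9 - r^(3/2)/3 (H(r) = 9 - r*√r/3 = 9 - r^(3/2)/3)
a = √105/3 (a = √(3 + (9 - 1^(3/2)/3)) = √(3 + (9 - ⅓*1)) = √(3 + (9 - ⅓)) = √(3 + 26/3) = √(35/3) = √105/3 ≈ 3.4156)
(a - 13)² = (√105/3 - 13)² = (-13 + √105/3)²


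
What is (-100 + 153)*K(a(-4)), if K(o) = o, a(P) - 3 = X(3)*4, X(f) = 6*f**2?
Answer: 11607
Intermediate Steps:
a(P) = 219 (a(P) = 3 + (6*3**2)*4 = 3 + (6*9)*4 = 3 + 54*4 = 3 + 216 = 219)
(-100 + 153)*K(a(-4)) = (-100 + 153)*219 = 53*219 = 11607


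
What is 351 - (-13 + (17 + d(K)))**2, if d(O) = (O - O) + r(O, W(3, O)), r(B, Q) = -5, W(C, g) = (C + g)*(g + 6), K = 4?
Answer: 350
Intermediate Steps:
W(C, g) = (6 + g)*(C + g) (W(C, g) = (C + g)*(6 + g) = (6 + g)*(C + g))
d(O) = -5 (d(O) = (O - O) - 5 = 0 - 5 = -5)
351 - (-13 + (17 + d(K)))**2 = 351 - (-13 + (17 - 5))**2 = 351 - (-13 + 12)**2 = 351 - 1*(-1)**2 = 351 - 1*1 = 351 - 1 = 350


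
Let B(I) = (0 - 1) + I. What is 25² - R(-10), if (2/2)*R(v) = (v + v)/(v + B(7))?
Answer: 620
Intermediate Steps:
B(I) = -1 + I
R(v) = 2*v/(6 + v) (R(v) = (v + v)/(v + (-1 + 7)) = (2*v)/(v + 6) = (2*v)/(6 + v) = 2*v/(6 + v))
25² - R(-10) = 25² - 2*(-10)/(6 - 10) = 625 - 2*(-10)/(-4) = 625 - 2*(-10)*(-1)/4 = 625 - 1*5 = 625 - 5 = 620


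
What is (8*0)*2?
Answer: 0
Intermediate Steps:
(8*0)*2 = 0*2 = 0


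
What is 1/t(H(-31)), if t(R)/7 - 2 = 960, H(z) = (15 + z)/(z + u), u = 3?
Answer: 1/6734 ≈ 0.00014850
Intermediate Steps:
H(z) = (15 + z)/(3 + z) (H(z) = (15 + z)/(z + 3) = (15 + z)/(3 + z))
t(R) = 6734 (t(R) = 14 + 7*960 = 14 + 6720 = 6734)
1/t(H(-31)) = 1/6734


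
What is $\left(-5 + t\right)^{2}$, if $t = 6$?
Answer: $1$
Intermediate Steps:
$\left(-5 + t\right)^{2} = \left(-5 + 6\right)^{2} = 1^{2} = 1$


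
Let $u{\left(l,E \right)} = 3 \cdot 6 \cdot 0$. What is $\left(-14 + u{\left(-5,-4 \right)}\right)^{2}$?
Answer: $196$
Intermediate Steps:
$u{\left(l,E \right)} = 0$ ($u{\left(l,E \right)} = 18 \cdot 0 = 0$)
$\left(-14 + u{\left(-5,-4 \right)}\right)^{2} = \left(-14 + 0\right)^{2} = \left(-14\right)^{2} = 196$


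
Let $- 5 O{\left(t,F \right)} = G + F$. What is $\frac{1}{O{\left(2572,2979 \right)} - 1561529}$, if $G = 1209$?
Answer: $- \frac{5}{7811833} \approx -6.4006 \cdot 10^{-7}$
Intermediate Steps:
$O{\left(t,F \right)} = - \frac{1209}{5} - \frac{F}{5}$ ($O{\left(t,F \right)} = - \frac{1209 + F}{5} = - \frac{1209}{5} - \frac{F}{5}$)
$\frac{1}{O{\left(2572,2979 \right)} - 1561529} = \frac{1}{\left(- \frac{1209}{5} - \frac{2979}{5}\right) - 1561529} = \frac{1}{- \frac{4188}{5} - 1561529} = \frac{1}{- \frac{7811833}{5}} = - \frac{5}{7811833}$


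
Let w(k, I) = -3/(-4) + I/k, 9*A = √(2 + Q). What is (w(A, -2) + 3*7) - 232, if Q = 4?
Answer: -841/4 - 3*√6 ≈ -217.60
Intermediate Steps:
A = √6/9 (A = √(2 + 4)/9 = √6/9 ≈ 0.27217)
w(k, I) = ¾ + I/k (w(k, I) = -3*(-¼) + I/k = ¾ + I/k)
(w(A, -2) + 3*7) - 232 = ((¾ - 2*3*√6/2) + 3*7) - 232 = ((¾ - 3*√6) + 21) - 232 = (87/4 - 3*√6) - 232 = -841/4 - 3*√6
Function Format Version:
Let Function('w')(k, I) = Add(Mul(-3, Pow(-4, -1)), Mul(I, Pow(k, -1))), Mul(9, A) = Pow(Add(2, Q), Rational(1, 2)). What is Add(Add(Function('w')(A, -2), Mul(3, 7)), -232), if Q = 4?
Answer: Add(Rational(-841, 4), Mul(-3, Pow(6, Rational(1, 2)))) ≈ -217.60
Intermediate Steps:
A = Mul(Rational(1, 9), Pow(6, Rational(1, 2))) (A = Mul(Rational(1, 9), Pow(Add(2, 4), Rational(1, 2))) = Mul(Rational(1, 9), Pow(6, Rational(1, 2))) ≈ 0.27217)
Function('w')(k, I) = Add(Rational(3, 4), Mul(I, Pow(k, -1))) (Function('w')(k, I) = Add(Mul(-3, Rational(-1, 4)), Mul(I, Pow(k, -1))) = Add(Rational(3, 4), Mul(I, Pow(k, -1))))
Add(Add(Function('w')(A, -2), Mul(3, 7)), -232) = Add(Add(Add(Rational(3, 4), Mul(-2, Pow(Mul(Rational(1, 9), Pow(6, Rational(1, 2))), -1))), Mul(3, 7)), -232) = Add(Add(Add(Rational(3, 4), Mul(-2, Mul(Rational(3, 2), Pow(6, Rational(1, 2))))), 21), -232) = Add(Add(Add(Rational(3, 4), Mul(-3, Pow(6, Rational(1, 2)))), 21), -232) = Add(Add(Rational(87, 4), Mul(-3, Pow(6, Rational(1, 2)))), -232) = Add(Rational(-841, 4), Mul(-3, Pow(6, Rational(1, 2))))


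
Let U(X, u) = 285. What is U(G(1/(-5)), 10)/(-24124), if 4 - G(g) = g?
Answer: -285/24124 ≈ -0.011814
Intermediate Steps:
G(g) = 4 - g
U(G(1/(-5)), 10)/(-24124) = 285/(-24124) = 285*(-1/24124) = -285/24124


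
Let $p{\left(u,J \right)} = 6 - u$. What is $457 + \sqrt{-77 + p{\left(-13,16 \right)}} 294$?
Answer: $457 + 294 i \sqrt{58} \approx 457.0 + 2239.0 i$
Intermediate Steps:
$457 + \sqrt{-77 + p{\left(-13,16 \right)}} 294 = 457 + \sqrt{-77 + \left(6 - -13\right)} 294 = 457 + \sqrt{-77 + \left(6 + 13\right)} 294 = 457 + \sqrt{-77 + 19} \cdot 294 = 457 + \sqrt{-58} \cdot 294 = 457 + i \sqrt{58} \cdot 294 = 457 + 294 i \sqrt{58}$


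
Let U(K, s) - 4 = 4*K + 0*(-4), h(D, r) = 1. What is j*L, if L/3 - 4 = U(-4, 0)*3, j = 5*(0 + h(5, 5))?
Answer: -480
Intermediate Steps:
U(K, s) = 4 + 4*K (U(K, s) = 4 + (4*K + 0*(-4)) = 4 + (4*K + 0) = 4 + 4*K)
j = 5 (j = 5*(0 + 1) = 5*1 = 5)
L = -96 (L = 12 + 3*((4 + 4*(-4))*3) = 12 + 3*((4 - 16)*3) = 12 + 3*(-12*3) = 12 + 3*(-36) = 12 - 108 = -96)
j*L = 5*(-96) = -480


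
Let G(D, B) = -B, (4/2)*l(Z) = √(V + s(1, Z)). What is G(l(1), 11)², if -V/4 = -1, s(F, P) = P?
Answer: 121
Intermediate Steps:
V = 4 (V = -4*(-1) = 4)
l(Z) = √(4 + Z)/2
G(l(1), 11)² = (-1*11)² = (-11)² = 121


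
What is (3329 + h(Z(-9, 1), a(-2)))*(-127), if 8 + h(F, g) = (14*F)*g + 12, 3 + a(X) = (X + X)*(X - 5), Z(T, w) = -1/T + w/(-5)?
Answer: -3774059/9 ≈ -4.1934e+5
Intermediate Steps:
Z(T, w) = -1/T - w/5 (Z(T, w) = -1/T + w*(-⅕) = -1/T - w/5)
a(X) = -3 + 2*X*(-5 + X) (a(X) = -3 + (X + X)*(X - 5) = -3 + (2*X)*(-5 + X) = -3 + 2*X*(-5 + X))
h(F, g) = 4 + 14*F*g (h(F, g) = -8 + ((14*F)*g + 12) = -8 + (14*F*g + 12) = -8 + (12 + 14*F*g) = 4 + 14*F*g)
(3329 + h(Z(-9, 1), a(-2)))*(-127) = (3329 + (4 + 14*(-1/(-9) - ⅕*1)*(-3 - 10*(-2) + 2*(-2)²)))*(-127) = (3329 + (4 + 14*(-1*(-⅑) - ⅕)*(-3 + 20 + 2*4)))*(-127) = (3329 + (4 + 14*(⅑ - ⅕)*(-3 + 20 + 8)))*(-127) = (3329 + (4 + 14*(-4/45)*25))*(-127) = (3329 + (4 - 280/9))*(-127) = (3329 - 244/9)*(-127) = (29717/9)*(-127) = -3774059/9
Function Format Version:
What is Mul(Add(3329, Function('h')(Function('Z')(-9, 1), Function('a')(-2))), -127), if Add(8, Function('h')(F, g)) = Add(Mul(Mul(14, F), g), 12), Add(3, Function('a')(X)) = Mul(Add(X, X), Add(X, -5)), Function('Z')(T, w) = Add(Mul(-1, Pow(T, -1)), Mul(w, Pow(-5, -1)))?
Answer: Rational(-3774059, 9) ≈ -4.1934e+5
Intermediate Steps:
Function('Z')(T, w) = Add(Mul(-1, Pow(T, -1)), Mul(Rational(-1, 5), w)) (Function('Z')(T, w) = Add(Mul(-1, Pow(T, -1)), Mul(w, Rational(-1, 5))) = Add(Mul(-1, Pow(T, -1)), Mul(Rational(-1, 5), w)))
Function('a')(X) = Add(-3, Mul(2, X, Add(-5, X))) (Function('a')(X) = Add(-3, Mul(Add(X, X), Add(X, -5))) = Add(-3, Mul(Mul(2, X), Add(-5, X))) = Add(-3, Mul(2, X, Add(-5, X))))
Function('h')(F, g) = Add(4, Mul(14, F, g)) (Function('h')(F, g) = Add(-8, Add(Mul(Mul(14, F), g), 12)) = Add(-8, Add(Mul(14, F, g), 12)) = Add(-8, Add(12, Mul(14, F, g))) = Add(4, Mul(14, F, g)))
Mul(Add(3329, Function('h')(Function('Z')(-9, 1), Function('a')(-2))), -127) = Mul(Add(3329, Add(4, Mul(14, Add(Mul(-1, Pow(-9, -1)), Mul(Rational(-1, 5), 1)), Add(-3, Mul(-10, -2), Mul(2, Pow(-2, 2)))))), -127) = Mul(Add(3329, Add(4, Mul(14, Add(Mul(-1, Rational(-1, 9)), Rational(-1, 5)), Add(-3, 20, Mul(2, 4))))), -127) = Mul(Add(3329, Add(4, Mul(14, Add(Rational(1, 9), Rational(-1, 5)), Add(-3, 20, 8)))), -127) = Mul(Add(3329, Add(4, Mul(14, Rational(-4, 45), 25))), -127) = Mul(Add(3329, Add(4, Rational(-280, 9))), -127) = Mul(Add(3329, Rational(-244, 9)), -127) = Mul(Rational(29717, 9), -127) = Rational(-3774059, 9)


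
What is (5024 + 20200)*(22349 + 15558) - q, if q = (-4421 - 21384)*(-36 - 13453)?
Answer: 608082523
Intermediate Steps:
q = 348083645 (q = -25805*(-13489) = 348083645)
(5024 + 20200)*(22349 + 15558) - q = (5024 + 20200)*(22349 + 15558) - 1*348083645 = 25224*37907 - 348083645 = 956166168 - 348083645 = 608082523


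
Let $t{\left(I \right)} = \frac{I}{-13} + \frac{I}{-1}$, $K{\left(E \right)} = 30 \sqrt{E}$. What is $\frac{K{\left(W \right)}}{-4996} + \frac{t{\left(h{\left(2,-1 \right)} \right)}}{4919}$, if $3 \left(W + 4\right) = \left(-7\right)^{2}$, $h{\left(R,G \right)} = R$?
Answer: $- \frac{28}{63947} - \frac{5 \sqrt{111}}{2498} \approx -0.021526$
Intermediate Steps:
$W = \frac{37}{3}$ ($W = -4 + \frac{\left(-7\right)^{2}}{3} = -4 + \frac{1}{3} \cdot 49 = -4 + \frac{49}{3} = \frac{37}{3} \approx 12.333$)
$t{\left(I \right)} = - \frac{14 I}{13}$ ($t{\left(I \right)} = I \left(- \frac{1}{13}\right) + I \left(-1\right) = - \frac{I}{13} - I = - \frac{14 I}{13}$)
$\frac{K{\left(W \right)}}{-4996} + \frac{t{\left(h{\left(2,-1 \right)} \right)}}{4919} = \frac{30 \sqrt{\frac{37}{3}}}{-4996} + \frac{\left(- \frac{14}{13}\right) 2}{4919} = 30 \frac{\sqrt{111}}{3} \left(- \frac{1}{4996}\right) - \frac{28}{63947} = 10 \sqrt{111} \left(- \frac{1}{4996}\right) - \frac{28}{63947} = - \frac{5 \sqrt{111}}{2498} - \frac{28}{63947} = - \frac{28}{63947} - \frac{5 \sqrt{111}}{2498}$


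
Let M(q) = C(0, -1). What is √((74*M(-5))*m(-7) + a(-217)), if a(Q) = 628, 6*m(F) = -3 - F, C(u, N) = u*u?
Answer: 2*√157 ≈ 25.060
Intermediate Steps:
C(u, N) = u²
m(F) = -½ - F/6 (m(F) = (-3 - F)/6 = -½ - F/6)
M(q) = 0 (M(q) = 0² = 0)
√((74*M(-5))*m(-7) + a(-217)) = √((74*0)*(-½ - ⅙*(-7)) + 628) = √(0*(-½ + 7/6) + 628) = √(0*(⅔) + 628) = √(0 + 628) = √628 = 2*√157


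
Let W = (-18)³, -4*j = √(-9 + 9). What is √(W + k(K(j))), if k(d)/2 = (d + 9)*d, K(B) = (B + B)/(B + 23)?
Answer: 54*I*√2 ≈ 76.368*I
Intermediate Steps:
j = 0 (j = -√(-9 + 9)/4 = -√0/4 = -¼*0 = 0)
K(B) = 2*B/(23 + B) (K(B) = (2*B)/(23 + B) = 2*B/(23 + B))
k(d) = 2*d*(9 + d) (k(d) = 2*((d + 9)*d) = 2*((9 + d)*d) = 2*(d*(9 + d)) = 2*d*(9 + d))
W = -5832
√(W + k(K(j))) = √(-5832 + 2*(2*0/(23 + 0))*(9 + 2*0/(23 + 0))) = √(-5832 + 2*(2*0/23)*(9 + 2*0/23)) = √(-5832 + 2*(2*0*(1/23))*(9 + 2*0*(1/23))) = √(-5832 + 2*0*(9 + 0)) = √(-5832 + 2*0*9) = √(-5832 + 0) = √(-5832) = 54*I*√2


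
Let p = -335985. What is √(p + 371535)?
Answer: 15*√158 ≈ 188.55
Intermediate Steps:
√(p + 371535) = √(-335985 + 371535) = √35550 = 15*√158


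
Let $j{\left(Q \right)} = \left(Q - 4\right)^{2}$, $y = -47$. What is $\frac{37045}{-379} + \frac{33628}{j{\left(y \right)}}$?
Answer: $- \frac{83609033}{985779} \approx -84.815$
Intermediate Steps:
$j{\left(Q \right)} = \left(-4 + Q\right)^{2}$
$\frac{37045}{-379} + \frac{33628}{j{\left(y \right)}} = \frac{37045}{-379} + \frac{33628}{\left(-4 - 47\right)^{2}} = 37045 \left(- \frac{1}{379}\right) + \frac{33628}{\left(-51\right)^{2}} = - \frac{37045}{379} + \frac{33628}{2601} = - \frac{83609033}{985779}$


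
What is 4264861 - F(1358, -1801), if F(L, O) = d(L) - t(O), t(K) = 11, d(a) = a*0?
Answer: 4264872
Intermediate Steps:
d(a) = 0
F(L, O) = -11 (F(L, O) = 0 - 1*11 = 0 - 11 = -11)
4264861 - F(1358, -1801) = 4264861 - 1*(-11) = 4264861 + 11 = 4264872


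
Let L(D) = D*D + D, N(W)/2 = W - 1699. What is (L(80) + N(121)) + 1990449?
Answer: 1993773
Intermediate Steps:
N(W) = -3398 + 2*W (N(W) = 2*(W - 1699) = 2*(-1699 + W) = -3398 + 2*W)
L(D) = D + D**2 (L(D) = D**2 + D = D + D**2)
(L(80) + N(121)) + 1990449 = (80*(1 + 80) + (-3398 + 2*121)) + 1990449 = (80*81 + (-3398 + 242)) + 1990449 = (6480 - 3156) + 1990449 = 3324 + 1990449 = 1993773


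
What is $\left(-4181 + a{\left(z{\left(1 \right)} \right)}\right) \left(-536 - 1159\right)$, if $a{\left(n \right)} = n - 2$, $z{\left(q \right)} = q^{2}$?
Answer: $7088490$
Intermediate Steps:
$a{\left(n \right)} = -2 + n$ ($a{\left(n \right)} = n - 2 = -2 + n$)
$\left(-4181 + a{\left(z{\left(1 \right)} \right)}\right) \left(-536 - 1159\right) = \left(-4181 - \left(2 - 1^{2}\right)\right) \left(-536 - 1159\right) = \left(-4181 + \left(-2 + 1\right)\right) \left(-1695\right) = \left(-4181 - 1\right) \left(-1695\right) = \left(-4182\right) \left(-1695\right) = 7088490$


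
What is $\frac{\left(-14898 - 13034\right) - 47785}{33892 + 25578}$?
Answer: $- \frac{75717}{59470} \approx -1.2732$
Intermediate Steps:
$\frac{\left(-14898 - 13034\right) - 47785}{33892 + 25578} = \frac{-27932 - 47785}{59470} = \left(-75717\right) \frac{1}{59470} = - \frac{75717}{59470}$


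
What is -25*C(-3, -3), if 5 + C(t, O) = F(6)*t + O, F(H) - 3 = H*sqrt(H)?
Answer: 425 + 450*sqrt(6) ≈ 1527.3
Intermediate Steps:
F(H) = 3 + H**(3/2) (F(H) = 3 + H*sqrt(H) = 3 + H**(3/2))
C(t, O) = -5 + O + t*(3 + 6*sqrt(6)) (C(t, O) = -5 + ((3 + 6**(3/2))*t + O) = -5 + ((3 + 6*sqrt(6))*t + O) = -5 + (t*(3 + 6*sqrt(6)) + O) = -5 + (O + t*(3 + 6*sqrt(6))) = -5 + O + t*(3 + 6*sqrt(6)))
-25*C(-3, -3) = -25*(-5 - 3 + 3*(-3)*(1 + 2*sqrt(6))) = -25*(-5 - 3 + (-9 - 18*sqrt(6))) = -25*(-17 - 18*sqrt(6)) = 425 + 450*sqrt(6)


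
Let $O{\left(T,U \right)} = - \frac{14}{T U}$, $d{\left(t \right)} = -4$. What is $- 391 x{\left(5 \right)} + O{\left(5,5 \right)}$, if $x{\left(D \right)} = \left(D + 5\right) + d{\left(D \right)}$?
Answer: $- \frac{58664}{25} \approx -2346.6$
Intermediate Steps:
$O{\left(T,U \right)} = - \frac{14}{T U}$ ($O{\left(T,U \right)} = - 14 \frac{1}{T U} = - \frac{14}{T U}$)
$x{\left(D \right)} = 1 + D$ ($x{\left(D \right)} = \left(D + 5\right) - 4 = \left(5 + D\right) - 4 = 1 + D$)
$- 391 x{\left(5 \right)} + O{\left(5,5 \right)} = - 391 \left(1 + 5\right) - \frac{14}{5 \cdot 5} = \left(-391\right) 6 - \frac{14}{5} \cdot \frac{1}{5} = -2346 - \frac{14}{25} = - \frac{58664}{25}$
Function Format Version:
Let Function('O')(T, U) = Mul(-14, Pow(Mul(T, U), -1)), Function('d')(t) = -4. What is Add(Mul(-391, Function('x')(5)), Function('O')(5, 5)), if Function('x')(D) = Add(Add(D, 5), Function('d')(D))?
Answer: Rational(-58664, 25) ≈ -2346.6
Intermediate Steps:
Function('O')(T, U) = Mul(-14, Pow(T, -1), Pow(U, -1)) (Function('O')(T, U) = Mul(-14, Mul(Pow(T, -1), Pow(U, -1))) = Mul(-14, Pow(T, -1), Pow(U, -1)))
Function('x')(D) = Add(1, D) (Function('x')(D) = Add(Add(D, 5), -4) = Add(Add(5, D), -4) = Add(1, D))
Add(Mul(-391, Function('x')(5)), Function('O')(5, 5)) = Add(Mul(-391, Add(1, 5)), Mul(-14, Pow(5, -1), Pow(5, -1))) = Add(Mul(-391, 6), Mul(-14, Rational(1, 5), Rational(1, 5))) = Add(-2346, Rational(-14, 25)) = Rational(-58664, 25)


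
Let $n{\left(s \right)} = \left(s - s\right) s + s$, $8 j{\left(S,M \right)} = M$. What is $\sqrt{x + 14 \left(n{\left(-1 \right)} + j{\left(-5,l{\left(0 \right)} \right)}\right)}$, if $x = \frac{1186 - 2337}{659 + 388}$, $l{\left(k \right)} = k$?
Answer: $\frac{i \sqrt{16552023}}{1047} \approx 3.8858 i$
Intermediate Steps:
$j{\left(S,M \right)} = \frac{M}{8}$
$n{\left(s \right)} = s$ ($n{\left(s \right)} = 0 s + s = 0 + s = s$)
$x = - \frac{1151}{1047} \approx -1.0993$
$\sqrt{x + 14 \left(n{\left(-1 \right)} + j{\left(-5,l{\left(0 \right)} \right)}\right)} = \sqrt{- \frac{1151}{1047} + 14 \left(-1 + \frac{1}{8} \cdot 0\right)} = \sqrt{- \frac{1151}{1047} + 14 \left(-1 + 0\right)} = \sqrt{- \frac{1151}{1047} + 14 \left(-1\right)} = \sqrt{- \frac{1151}{1047} - 14} = \sqrt{- \frac{15809}{1047}} = \frac{i \sqrt{16552023}}{1047}$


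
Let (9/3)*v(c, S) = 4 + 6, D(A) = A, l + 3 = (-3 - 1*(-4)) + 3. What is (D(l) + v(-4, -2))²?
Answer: 169/9 ≈ 18.778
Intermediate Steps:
l = 1 (l = -3 + ((-3 - 1*(-4)) + 3) = -3 + ((-3 + 4) + 3) = -3 + (1 + 3) = -3 + 4 = 1)
v(c, S) = 10/3 (v(c, S) = (4 + 6)/3 = (⅓)*10 = 10/3)
(D(l) + v(-4, -2))² = (1 + 10/3)² = (13/3)² = 169/9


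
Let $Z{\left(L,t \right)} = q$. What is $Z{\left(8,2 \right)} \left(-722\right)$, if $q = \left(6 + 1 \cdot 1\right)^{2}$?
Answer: $-35378$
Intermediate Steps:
$q = 49$ ($q = \left(6 + 1\right)^{2} = 7^{2} = 49$)
$Z{\left(L,t \right)} = 49$
$Z{\left(8,2 \right)} \left(-722\right) = 49 \left(-722\right) = -35378$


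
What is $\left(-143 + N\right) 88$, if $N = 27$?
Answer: $-10208$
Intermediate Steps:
$\left(-143 + N\right) 88 = \left(-143 + 27\right) 88 = \left(-116\right) 88 = -10208$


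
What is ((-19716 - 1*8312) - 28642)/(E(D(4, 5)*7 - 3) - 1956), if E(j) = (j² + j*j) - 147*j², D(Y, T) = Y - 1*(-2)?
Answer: 18890/74167 ≈ 0.25470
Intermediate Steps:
D(Y, T) = 2 + Y (D(Y, T) = Y + 2 = 2 + Y)
E(j) = -145*j² (E(j) = (j² + j²) - 147*j² = 2*j² - 147*j² = -145*j²)
((-19716 - 1*8312) - 28642)/(E(D(4, 5)*7 - 3) - 1956) = ((-19716 - 1*8312) - 28642)/(-145*((2 + 4)*7 - 3)² - 1956) = ((-19716 - 8312) - 28642)/(-145*(6*7 - 3)² - 1956) = (-28028 - 28642)/(-145*(42 - 3)² - 1956) = -56670/(-145*39² - 1956) = -56670/(-145*1521 - 1956) = -56670/(-220545 - 1956) = -56670/(-222501) = -56670*(-1/222501) = 18890/74167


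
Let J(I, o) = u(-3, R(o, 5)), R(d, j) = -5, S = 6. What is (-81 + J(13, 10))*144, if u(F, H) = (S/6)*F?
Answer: -12096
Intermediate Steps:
u(F, H) = F (u(F, H) = (6/6)*F = ((⅙)*6)*F = 1*F = F)
J(I, o) = -3
(-81 + J(13, 10))*144 = (-81 - 3)*144 = -84*144 = -12096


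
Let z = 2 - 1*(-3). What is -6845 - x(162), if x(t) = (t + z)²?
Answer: -34734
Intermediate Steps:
z = 5 (z = 2 + 3 = 5)
x(t) = (5 + t)² (x(t) = (t + 5)² = (5 + t)²)
-6845 - x(162) = -6845 - (5 + 162)² = -6845 - 1*167² = -6845 - 1*27889 = -6845 - 27889 = -34734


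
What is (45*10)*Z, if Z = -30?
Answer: -13500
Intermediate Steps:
(45*10)*Z = (45*10)*(-30) = 450*(-30) = -13500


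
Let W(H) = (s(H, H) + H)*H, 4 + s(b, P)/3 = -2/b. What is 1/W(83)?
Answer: 1/5887 ≈ 0.00016987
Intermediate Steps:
s(b, P) = -12 - 6/b (s(b, P) = -12 + 3*(-2/b) = -12 - 6/b)
W(H) = H*(-12 + H - 6/H) (W(H) = ((-12 - 6/H) + H)*H = (-12 + H - 6/H)*H = H*(-12 + H - 6/H))
1/W(83) = 1/(-6 + 83*(-12 + 83)) = 1/(-6 + 83*71) = 1/(-6 + 5893) = 1/5887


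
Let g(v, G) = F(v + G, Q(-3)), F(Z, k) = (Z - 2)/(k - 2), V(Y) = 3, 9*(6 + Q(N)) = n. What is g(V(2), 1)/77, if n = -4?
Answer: -9/2926 ≈ -0.0030759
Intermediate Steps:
Q(N) = -58/9 (Q(N) = -6 + (⅑)*(-4) = -6 - 4/9 = -58/9)
F(Z, k) = (-2 + Z)/(-2 + k)
g(v, G) = 9/38 - 9*G/76 - 9*v/76 (g(v, G) = (-2 + (v + G))/(-2 - 58/9) = (-2 + (G + v))/(-76/9) = -9*(-2 + G + v)/76 = 9/38 - 9*G/76 - 9*v/76)
g(V(2), 1)/77 = (9/38 - 9/76*1 - 9/76*3)/77 = (9/38 - 9/76 - 27/76)*(1/77) = -9/38*1/77 = -9/2926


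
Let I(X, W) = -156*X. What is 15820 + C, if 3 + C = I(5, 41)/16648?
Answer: 65830159/4162 ≈ 15817.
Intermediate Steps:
C = -12681/4162 (C = -3 - 156*5/16648 = -3 - 780*1/16648 = -3 - 195/4162 = -12681/4162 ≈ -3.0469)
15820 + C = 15820 - 12681/4162 = 65830159/4162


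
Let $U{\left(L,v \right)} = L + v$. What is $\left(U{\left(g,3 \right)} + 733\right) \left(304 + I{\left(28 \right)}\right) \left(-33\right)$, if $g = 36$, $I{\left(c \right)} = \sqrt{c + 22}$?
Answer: $-7744704 - 127380 \sqrt{2} \approx -7.9248 \cdot 10^{6}$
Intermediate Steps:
$I{\left(c \right)} = \sqrt{22 + c}$
$\left(U{\left(g,3 \right)} + 733\right) \left(304 + I{\left(28 \right)}\right) \left(-33\right) = \left(\left(36 + 3\right) + 733\right) \left(304 + \sqrt{22 + 28}\right) \left(-33\right) = \left(39 + 733\right) \left(304 + \sqrt{50}\right) \left(-33\right) = 772 \left(304 + 5 \sqrt{2}\right) \left(-33\right) = \left(234688 + 3860 \sqrt{2}\right) \left(-33\right) = -7744704 - 127380 \sqrt{2}$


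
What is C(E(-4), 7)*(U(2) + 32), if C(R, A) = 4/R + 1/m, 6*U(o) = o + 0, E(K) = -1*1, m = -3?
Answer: -1261/9 ≈ -140.11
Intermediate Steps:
E(K) = -1
U(o) = o/6 (U(o) = (o + 0)/6 = o/6)
C(R, A) = -⅓ + 4/R (C(R, A) = 4/R + 1/(-3) = 4/R + 1*(-⅓) = 4/R - ⅓ = -⅓ + 4/R)
C(E(-4), 7)*(U(2) + 32) = ((⅓)*(12 - 1*(-1))/(-1))*((⅙)*2 + 32) = ((⅓)*(-1)*(12 + 1))*(⅓ + 32) = ((⅓)*(-1)*13)*(97/3) = -13/3*97/3 = -1261/9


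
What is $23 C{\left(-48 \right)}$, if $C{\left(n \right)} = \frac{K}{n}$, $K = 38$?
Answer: $- \frac{437}{24} \approx -18.208$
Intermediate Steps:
$C{\left(n \right)} = \frac{38}{n}$
$23 C{\left(-48 \right)} = 23 \frac{38}{-48} = 23 \cdot 38 \left(- \frac{1}{48}\right) = 23 \left(- \frac{19}{24}\right) = - \frac{437}{24}$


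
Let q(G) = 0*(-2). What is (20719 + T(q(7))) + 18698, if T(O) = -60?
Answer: 39357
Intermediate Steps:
q(G) = 0
(20719 + T(q(7))) + 18698 = (20719 - 60) + 18698 = 20659 + 18698 = 39357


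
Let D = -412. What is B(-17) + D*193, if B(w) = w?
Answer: -79533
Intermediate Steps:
B(-17) + D*193 = -17 - 412*193 = -17 - 79516 = -79533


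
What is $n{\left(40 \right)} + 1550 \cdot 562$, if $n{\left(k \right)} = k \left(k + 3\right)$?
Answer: $872820$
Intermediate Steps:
$n{\left(k \right)} = k \left(3 + k\right)$
$n{\left(40 \right)} + 1550 \cdot 562 = 40 \left(3 + 40\right) + 1550 \cdot 562 = 40 \cdot 43 + 871100 = 1720 + 871100 = 872820$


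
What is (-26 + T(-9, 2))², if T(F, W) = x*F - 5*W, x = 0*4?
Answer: 1296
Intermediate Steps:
x = 0
T(F, W) = -5*W (T(F, W) = 0*F - 5*W = 0 - 5*W = -5*W)
(-26 + T(-9, 2))² = (-26 - 5*2)² = (-26 - 10)² = (-36)² = 1296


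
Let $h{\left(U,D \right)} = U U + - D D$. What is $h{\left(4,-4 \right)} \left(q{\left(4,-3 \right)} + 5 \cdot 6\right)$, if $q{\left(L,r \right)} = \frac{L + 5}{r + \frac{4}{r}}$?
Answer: $0$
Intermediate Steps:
$h{\left(U,D \right)} = U^{2} - D^{2}$
$q{\left(L,r \right)} = \frac{5 + L}{r + \frac{4}{r}}$
$h{\left(4,-4 \right)} \left(q{\left(4,-3 \right)} + 5 \cdot 6\right) = \left(4^{2} - \left(-4\right)^{2}\right) \left(- \frac{3 \left(5 + 4\right)}{4 + \left(-3\right)^{2}} + 5 \cdot 6\right) = \left(16 - 16\right) \left(\left(-3\right) \frac{1}{4 + 9} \cdot 9 + 30\right) = \left(16 - 16\right) \left(\left(-3\right) \frac{1}{13} \cdot 9 + 30\right) = 0 \left(\left(-3\right) \frac{1}{13} \cdot 9 + 30\right) = 0 \left(- \frac{27}{13} + 30\right) = 0 \cdot \frac{363}{13} = 0$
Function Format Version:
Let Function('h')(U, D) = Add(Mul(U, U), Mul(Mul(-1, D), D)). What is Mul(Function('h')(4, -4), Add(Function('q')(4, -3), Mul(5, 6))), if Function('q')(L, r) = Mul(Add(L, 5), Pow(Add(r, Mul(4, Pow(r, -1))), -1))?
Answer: 0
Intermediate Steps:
Function('h')(U, D) = Add(Pow(U, 2), Mul(-1, Pow(D, 2)))
Function('q')(L, r) = Mul(Pow(Add(r, Mul(4, Pow(r, -1))), -1), Add(5, L)) (Function('q')(L, r) = Mul(Add(5, L), Pow(Add(r, Mul(4, Pow(r, -1))), -1)) = Mul(Pow(Add(r, Mul(4, Pow(r, -1))), -1), Add(5, L)))
Mul(Function('h')(4, -4), Add(Function('q')(4, -3), Mul(5, 6))) = Mul(Add(Pow(4, 2), Mul(-1, Pow(-4, 2))), Add(Mul(-3, Pow(Add(4, Pow(-3, 2)), -1), Add(5, 4)), Mul(5, 6))) = Mul(Add(16, Mul(-1, 16)), Add(Mul(-3, Pow(Add(4, 9), -1), 9), 30)) = Mul(Add(16, -16), Add(Mul(-3, Pow(13, -1), 9), 30)) = Mul(0, Add(Mul(-3, Rational(1, 13), 9), 30)) = Mul(0, Add(Rational(-27, 13), 30)) = Mul(0, Rational(363, 13)) = 0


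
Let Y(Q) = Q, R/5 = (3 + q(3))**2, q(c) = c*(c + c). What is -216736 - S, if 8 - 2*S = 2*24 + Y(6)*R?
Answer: -210101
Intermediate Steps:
q(c) = 2*c**2 (q(c) = c*(2*c) = 2*c**2)
R = 2205 (R = 5*(3 + 2*3**2)**2 = 5*(3 + 2*9)**2 = 5*(3 + 18)**2 = 5*21**2 = 5*441 = 2205)
S = -6635 (S = 4 - (2*24 + 6*2205)/2 = 4 - (48 + 13230)/2 = 4 - 1/2*13278 = 4 - 6639 = -6635)
-216736 - S = -216736 - 1*(-6635) = -216736 + 6635 = -210101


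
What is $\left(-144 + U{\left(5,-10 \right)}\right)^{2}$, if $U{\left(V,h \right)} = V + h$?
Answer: $22201$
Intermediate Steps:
$\left(-144 + U{\left(5,-10 \right)}\right)^{2} = \left(-144 + \left(5 - 10\right)\right)^{2} = \left(-144 - 5\right)^{2} = \left(-149\right)^{2} = 22201$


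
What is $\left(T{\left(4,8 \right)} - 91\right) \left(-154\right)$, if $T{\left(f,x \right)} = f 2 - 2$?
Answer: $13090$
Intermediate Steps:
$T{\left(f,x \right)} = -2 + 2 f$ ($T{\left(f,x \right)} = 2 f - 2 = -2 + 2 f$)
$\left(T{\left(4,8 \right)} - 91\right) \left(-154\right) = \left(\left(-2 + 2 \cdot 4\right) - 91\right) \left(-154\right) = \left(\left(-2 + 8\right) - 91\right) \left(-154\right) = \left(6 - 91\right) \left(-154\right) = \left(-85\right) \left(-154\right) = 13090$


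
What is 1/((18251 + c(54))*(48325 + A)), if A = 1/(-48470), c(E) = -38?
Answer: 48470/42660542097537 ≈ 1.1362e-9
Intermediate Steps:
A = -1/48470 ≈ -2.0631e-5
1/((18251 + c(54))*(48325 + A)) = 1/((18251 - 38)*(48325 - 1/48470)) = 1/(18213*(2342312749/48470)) = 1/(42660542097537/48470) = 48470/42660542097537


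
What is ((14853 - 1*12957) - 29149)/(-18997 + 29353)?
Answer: -27253/10356 ≈ -2.6316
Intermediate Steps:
((14853 - 1*12957) - 29149)/(-18997 + 29353) = ((14853 - 12957) - 29149)/10356 = (1896 - 29149)*(1/10356) = -27253*1/10356 = -27253/10356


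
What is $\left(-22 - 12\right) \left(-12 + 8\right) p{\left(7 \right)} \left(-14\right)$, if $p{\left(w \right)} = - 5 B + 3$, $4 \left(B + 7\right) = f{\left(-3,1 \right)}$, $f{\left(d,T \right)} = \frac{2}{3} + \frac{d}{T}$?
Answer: $- \frac{233716}{3} \approx -77905.0$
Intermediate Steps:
$f{\left(d,T \right)} = \frac{2}{3} + \frac{d}{T}$ ($f{\left(d,T \right)} = 2 \cdot \frac{1}{3} + \frac{d}{T} = \frac{2}{3} + \frac{d}{T}$)
$B = - \frac{91}{12}$ ($B = -7 + \frac{\frac{2}{3} - \frac{3}{1}}{4} = -7 + \frac{\frac{2}{3} - 3}{4} = -7 + \frac{1}{4} \left(- \frac{7}{3}\right) = -7 - \frac{7}{12} = - \frac{91}{12} \approx -7.5833$)
$p{\left(w \right)} = \frac{491}{12}$ ($p{\left(w \right)} = \left(-5\right) \left(- \frac{91}{12}\right) + 3 = \frac{455}{12} + 3 = \frac{491}{12}$)
$\left(-22 - 12\right) \left(-12 + 8\right) p{\left(7 \right)} \left(-14\right) = \left(-22 - 12\right) \left(-12 + 8\right) \frac{491}{12} \left(-14\right) = \left(-34\right) \left(-4\right) \frac{491}{12} \left(-14\right) = 136 \cdot \frac{491}{12} \left(-14\right) = \frac{16694}{3} \left(-14\right) = - \frac{233716}{3}$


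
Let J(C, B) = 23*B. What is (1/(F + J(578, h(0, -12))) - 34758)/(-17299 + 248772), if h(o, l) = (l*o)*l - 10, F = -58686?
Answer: -2047802329/13637463268 ≈ -0.15016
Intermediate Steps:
h(o, l) = -10 + o*l² (h(o, l) = o*l² - 10 = -10 + o*l²)
(1/(F + J(578, h(0, -12))) - 34758)/(-17299 + 248772) = (1/(-58686 + 23*(-10 + 0*(-12)²)) - 34758)/(-17299 + 248772) = (1/(-58686 + 23*(-10 + 0*144)) - 34758)/231473 = (1/(-58686 + 23*(-10 + 0)) - 34758)*(1/231473) = (1/(-58686 + 23*(-10)) - 34758)*(1/231473) = (1/(-58686 - 230) - 34758)*(1/231473) = (1/(-58916) - 34758)*(1/231473) = (-1/58916 - 34758)*(1/231473) = -2047802329/58916*1/231473 = -2047802329/13637463268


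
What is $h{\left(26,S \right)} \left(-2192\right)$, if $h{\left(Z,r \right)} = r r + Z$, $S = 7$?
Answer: $-164400$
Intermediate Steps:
$h{\left(Z,r \right)} = Z + r^{2}$ ($h{\left(Z,r \right)} = r^{2} + Z = Z + r^{2}$)
$h{\left(26,S \right)} \left(-2192\right) = \left(26 + 7^{2}\right) \left(-2192\right) = \left(26 + 49\right) \left(-2192\right) = 75 \left(-2192\right) = -164400$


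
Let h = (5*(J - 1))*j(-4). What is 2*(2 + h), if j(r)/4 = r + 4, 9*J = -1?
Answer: 4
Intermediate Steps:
J = -⅑ (J = (⅑)*(-1) = -⅑ ≈ -0.11111)
j(r) = 16 + 4*r (j(r) = 4*(r + 4) = 4*(4 + r) = 16 + 4*r)
h = 0 (h = (5*(-⅑ - 1))*(16 + 4*(-4)) = (5*(-10/9))*(16 - 16) = -50/9*0 = 0)
2*(2 + h) = 2*(2 + 0) = 2*2 = 4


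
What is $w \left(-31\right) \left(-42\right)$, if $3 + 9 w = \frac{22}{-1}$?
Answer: $- \frac{10850}{3} \approx -3616.7$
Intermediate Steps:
$w = - \frac{25}{9}$ ($w = - \frac{1}{3} + \frac{22 \frac{1}{-1}}{9} = - \frac{1}{3} + \frac{22 \left(-1\right)}{9} = - \frac{1}{3} + \frac{1}{9} \left(-22\right) = - \frac{1}{3} - \frac{22}{9} = - \frac{25}{9} \approx -2.7778$)
$w \left(-31\right) \left(-42\right) = \left(- \frac{25}{9}\right) \left(-31\right) \left(-42\right) = \frac{775}{9} \left(-42\right) = - \frac{10850}{3}$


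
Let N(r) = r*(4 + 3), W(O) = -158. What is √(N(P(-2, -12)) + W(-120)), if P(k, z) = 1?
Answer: I*√151 ≈ 12.288*I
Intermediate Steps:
N(r) = 7*r (N(r) = r*7 = 7*r)
√(N(P(-2, -12)) + W(-120)) = √(7*1 - 158) = √(7 - 158) = √(-151) = I*√151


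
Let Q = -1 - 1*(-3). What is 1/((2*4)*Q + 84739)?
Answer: 1/84755 ≈ 1.1799e-5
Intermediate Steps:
Q = 2 (Q = -1 + 3 = 2)
1/((2*4)*Q + 84739) = 1/((2*4)*2 + 84739) = 1/(8*2 + 84739) = 1/(16 + 84739) = 1/84755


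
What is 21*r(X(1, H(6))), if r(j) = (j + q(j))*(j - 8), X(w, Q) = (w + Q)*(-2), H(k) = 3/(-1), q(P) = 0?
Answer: -336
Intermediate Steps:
H(k) = -3 (H(k) = 3*(-1) = -3)
X(w, Q) = -2*Q - 2*w (X(w, Q) = (Q + w)*(-2) = -2*Q - 2*w)
r(j) = j*(-8 + j) (r(j) = (j + 0)*(j - 8) = j*(-8 + j))
21*r(X(1, H(6))) = 21*((-2*(-3) - 2*1)*(-8 + (-2*(-3) - 2*1))) = 21*((6 - 2)*(-8 + (6 - 2))) = 21*(4*(-8 + 4)) = 21*(4*(-4)) = 21*(-16) = -336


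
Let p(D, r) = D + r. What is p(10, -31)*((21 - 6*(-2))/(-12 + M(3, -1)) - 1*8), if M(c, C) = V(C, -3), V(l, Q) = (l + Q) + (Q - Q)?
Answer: 3381/16 ≈ 211.31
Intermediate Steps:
V(l, Q) = Q + l (V(l, Q) = (Q + l) + 0 = Q + l)
M(c, C) = -3 + C
p(10, -31)*((21 - 6*(-2))/(-12 + M(3, -1)) - 1*8) = (10 - 31)*((21 - 6*(-2))/(-12 + (-3 - 1)) - 1*8) = -21*((21 + 12)/(-12 - 4) - 8) = -21*(33/(-16) - 8) = -21*(33*(-1/16) - 8) = -21*(-33/16 - 8) = -21*(-161/16) = 3381/16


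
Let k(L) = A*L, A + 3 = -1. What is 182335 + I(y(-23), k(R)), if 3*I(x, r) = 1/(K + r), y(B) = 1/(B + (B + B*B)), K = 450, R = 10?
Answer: 224272051/1230 ≈ 1.8234e+5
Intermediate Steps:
A = -4 (A = -3 - 1 = -4)
k(L) = -4*L
y(B) = 1/(B² + 2*B) (y(B) = 1/(B + (B + B²)) = 1/(B² + 2*B))
I(x, r) = 1/(3*(450 + r))
182335 + I(y(-23), k(R)) = 182335 + 1/(3*(450 - 4*10)) = 182335 + 1/(3*(450 - 40)) = 182335 + (⅓)/410 = 182335 + (⅓)*(1/410) = 182335 + 1/1230 = 224272051/1230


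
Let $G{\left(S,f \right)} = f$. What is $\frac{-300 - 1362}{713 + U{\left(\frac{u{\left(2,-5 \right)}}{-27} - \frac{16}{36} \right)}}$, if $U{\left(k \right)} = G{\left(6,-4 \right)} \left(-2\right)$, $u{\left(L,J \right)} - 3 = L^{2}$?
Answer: $- \frac{1662}{721} \approx -2.3051$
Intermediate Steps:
$u{\left(L,J \right)} = 3 + L^{2}$
$U{\left(k \right)} = 8$ ($U{\left(k \right)} = \left(-4\right) \left(-2\right) = 8$)
$\frac{-300 - 1362}{713 + U{\left(\frac{u{\left(2,-5 \right)}}{-27} - \frac{16}{36} \right)}} = \frac{-300 - 1362}{713 + 8} = - \frac{1662}{721}$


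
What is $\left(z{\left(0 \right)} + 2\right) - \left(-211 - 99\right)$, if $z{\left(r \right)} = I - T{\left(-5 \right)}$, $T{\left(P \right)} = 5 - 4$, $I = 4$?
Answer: $315$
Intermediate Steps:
$T{\left(P \right)} = 1$ ($T{\left(P \right)} = 5 - 4 = 1$)
$z{\left(r \right)} = 3$ ($z{\left(r \right)} = 4 - 1 = 3$)
$\left(z{\left(0 \right)} + 2\right) - \left(-211 - 99\right) = \left(3 + 2\right) - \left(-211 - 99\right) = 5 - -310 = 5 + 310 = 315$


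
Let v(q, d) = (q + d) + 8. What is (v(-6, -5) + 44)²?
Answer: 1681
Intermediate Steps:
v(q, d) = 8 + d + q (v(q, d) = (d + q) + 8 = 8 + d + q)
(v(-6, -5) + 44)² = ((8 - 5 - 6) + 44)² = (-3 + 44)² = 41² = 1681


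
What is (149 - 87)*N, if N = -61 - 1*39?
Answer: -6200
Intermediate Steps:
N = -100 (N = -61 - 39 = -100)
(149 - 87)*N = (149 - 87)*(-100) = 62*(-100) = -6200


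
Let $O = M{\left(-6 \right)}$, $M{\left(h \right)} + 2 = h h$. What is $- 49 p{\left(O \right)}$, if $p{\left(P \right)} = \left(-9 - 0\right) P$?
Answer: $14994$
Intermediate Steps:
$M{\left(h \right)} = -2 + h^{2}$ ($M{\left(h \right)} = -2 + h h = -2 + h^{2}$)
$O = 34$ ($O = -2 + \left(-6\right)^{2} = -2 + 36 = 34$)
$p{\left(P \right)} = - 9 P$ ($p{\left(P \right)} = \left(-9 + 0\right) P = - 9 P$)
$- 49 p{\left(O \right)} = - 49 \left(\left(-9\right) 34\right) = \left(-49\right) \left(-306\right) = 14994$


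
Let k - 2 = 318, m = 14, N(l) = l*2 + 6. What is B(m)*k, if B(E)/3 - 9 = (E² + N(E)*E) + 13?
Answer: 666240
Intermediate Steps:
N(l) = 6 + 2*l (N(l) = 2*l + 6 = 6 + 2*l)
B(E) = 66 + 3*E² + 3*E*(6 + 2*E) (B(E) = 27 + 3*((E² + (6 + 2*E)*E) + 13) = 27 + 3*((E² + E*(6 + 2*E)) + 13) = 27 + 3*(13 + E² + E*(6 + 2*E)) = 27 + (39 + 3*E² + 3*E*(6 + 2*E)) = 66 + 3*E² + 3*E*(6 + 2*E))
k = 320 (k = 2 + 318 = 320)
B(m)*k = (66 + 9*14² + 18*14)*320 = (66 + 9*196 + 252)*320 = (66 + 1764 + 252)*320 = 2082*320 = 666240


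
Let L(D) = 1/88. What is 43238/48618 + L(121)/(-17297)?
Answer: 32907033875/37001604024 ≈ 0.88934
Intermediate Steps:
L(D) = 1/88
43238/48618 + L(121)/(-17297) = 43238/48618 + (1/88)/(-17297) = 43238*(1/48618) + (1/88)*(-1/17297) = 21619/24309 - 1/1522136 = 32907033875/37001604024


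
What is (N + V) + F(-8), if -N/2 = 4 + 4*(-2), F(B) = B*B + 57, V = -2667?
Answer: -2538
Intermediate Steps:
F(B) = 57 + B² (F(B) = B² + 57 = 57 + B²)
N = 8 (N = -2*(4 + 4*(-2)) = -2*(4 - 8) = -2*(-4) = 8)
(N + V) + F(-8) = (8 - 2667) + (57 + (-8)²) = -2659 + (57 + 64) = -2659 + 121 = -2538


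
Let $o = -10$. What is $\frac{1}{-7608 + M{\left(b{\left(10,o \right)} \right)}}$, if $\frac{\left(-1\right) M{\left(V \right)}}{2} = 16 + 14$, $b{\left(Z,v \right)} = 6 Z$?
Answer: $- \frac{1}{7668} \approx -0.00013041$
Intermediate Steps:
$M{\left(V \right)} = -60$ ($M{\left(V \right)} = - 2 \left(16 + 14\right) = \left(-2\right) 30 = -60$)
$\frac{1}{-7608 + M{\left(b{\left(10,o \right)} \right)}} = \frac{1}{-7608 - 60} = \frac{1}{-7668} = - \frac{1}{7668}$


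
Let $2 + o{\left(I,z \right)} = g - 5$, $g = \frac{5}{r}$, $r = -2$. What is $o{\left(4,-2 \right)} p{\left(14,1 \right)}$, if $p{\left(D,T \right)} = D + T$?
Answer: $- \frac{285}{2} \approx -142.5$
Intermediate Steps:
$g = - \frac{5}{2}$ ($g = \frac{5}{-2} = 5 \left(- \frac{1}{2}\right) = - \frac{5}{2} \approx -2.5$)
$o{\left(I,z \right)} = - \frac{19}{2}$ ($o{\left(I,z \right)} = -2 - \frac{15}{2} = - \frac{19}{2}$)
$o{\left(4,-2 \right)} p{\left(14,1 \right)} = - \frac{19 \left(14 + 1\right)}{2} = \left(- \frac{19}{2}\right) 15 = - \frac{285}{2}$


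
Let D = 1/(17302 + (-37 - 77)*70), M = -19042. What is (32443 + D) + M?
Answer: 124924123/9322 ≈ 13401.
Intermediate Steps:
D = 1/9322 (D = 1/(17302 - 114*70) = 1/(17302 - 7980) = 1/9322 ≈ 0.00010727)
(32443 + D) + M = (32443 + 1/9322) - 19042 = 302433647/9322 - 19042 = 124924123/9322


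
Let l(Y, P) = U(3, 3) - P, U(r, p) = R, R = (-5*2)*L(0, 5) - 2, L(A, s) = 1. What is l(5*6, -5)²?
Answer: 49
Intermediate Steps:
R = -12 (R = -5*2*1 - 2 = -10*1 - 2 = -10 - 2 = -12)
U(r, p) = -12
l(Y, P) = -12 - P
l(5*6, -5)² = (-12 - 1*(-5))² = (-12 + 5)² = (-7)² = 49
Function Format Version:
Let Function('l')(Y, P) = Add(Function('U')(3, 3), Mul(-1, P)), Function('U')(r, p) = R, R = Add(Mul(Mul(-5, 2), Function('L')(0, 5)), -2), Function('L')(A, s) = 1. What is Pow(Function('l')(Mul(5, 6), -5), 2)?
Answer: 49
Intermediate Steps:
R = -12 (R = Add(Mul(Mul(-5, 2), 1), -2) = Add(Mul(-10, 1), -2) = Add(-10, -2) = -12)
Function('U')(r, p) = -12
Function('l')(Y, P) = Add(-12, Mul(-1, P))
Pow(Function('l')(Mul(5, 6), -5), 2) = Pow(Add(-12, Mul(-1, -5)), 2) = Pow(Add(-12, 5), 2) = Pow(-7, 2) = 49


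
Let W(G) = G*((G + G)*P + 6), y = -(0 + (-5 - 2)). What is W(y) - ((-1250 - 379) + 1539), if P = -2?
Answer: -64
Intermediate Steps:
y = 7 (y = -(0 - 7) = -1*(-7) = 7)
W(G) = G*(6 - 4*G) (W(G) = G*((G + G)*(-2) + 6) = G*((2*G)*(-2) + 6) = G*(-4*G + 6) = G*(6 - 4*G))
W(y) - ((-1250 - 379) + 1539) = 2*7*(3 - 2*7) - ((-1250 - 379) + 1539) = 2*7*(3 - 14) - (-1629 + 1539) = 2*7*(-11) - 1*(-90) = -154 + 90 = -64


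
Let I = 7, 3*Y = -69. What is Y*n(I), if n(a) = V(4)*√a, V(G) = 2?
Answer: -46*√7 ≈ -121.70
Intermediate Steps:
Y = -23 (Y = (⅓)*(-69) = -23)
n(a) = 2*√a
Y*n(I) = -46*√7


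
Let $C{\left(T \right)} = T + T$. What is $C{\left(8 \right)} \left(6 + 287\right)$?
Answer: $4688$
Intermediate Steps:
$C{\left(T \right)} = 2 T$
$C{\left(8 \right)} \left(6 + 287\right) = 2 \cdot 8 \left(6 + 287\right) = 16 \cdot 293 = 4688$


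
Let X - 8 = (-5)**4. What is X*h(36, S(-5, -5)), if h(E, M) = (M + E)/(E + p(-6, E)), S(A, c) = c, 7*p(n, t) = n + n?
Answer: 45787/80 ≈ 572.34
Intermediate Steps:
p(n, t) = 2*n/7 (p(n, t) = (n + n)/7 = (2*n)/7 = 2*n/7)
X = 633 (X = 8 + (-5)**4 = 8 + 625 = 633)
h(E, M) = (E + M)/(-12/7 + E) (h(E, M) = (M + E)/(E + (2/7)*(-6)) = (E + M)/(E - 12/7) = (E + M)/(-12/7 + E))
X*h(36, S(-5, -5)) = 633*(7*(36 - 5)/(-12 + 7*36)) = 633*(7*31/(-12 + 252)) = 633*(7*31/240) = 633*(7*(1/240)*31) = 633*(217/240) = 45787/80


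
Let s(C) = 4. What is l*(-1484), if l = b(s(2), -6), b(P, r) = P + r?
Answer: 2968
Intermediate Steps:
l = -2 (l = 4 - 6 = -2)
l*(-1484) = -2*(-1484) = 2968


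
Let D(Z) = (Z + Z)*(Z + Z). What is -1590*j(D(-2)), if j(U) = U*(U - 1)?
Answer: -381600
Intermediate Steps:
D(Z) = 4*Z² (D(Z) = (2*Z)*(2*Z) = 4*Z²)
j(U) = U*(-1 + U)
-1590*j(D(-2)) = -1590*4*(-2)²*(-1 + 4*(-2)²) = -1590*4*4*(-1 + 4*4) = -25440*(-1 + 16) = -25440*15 = -1590*240 = -381600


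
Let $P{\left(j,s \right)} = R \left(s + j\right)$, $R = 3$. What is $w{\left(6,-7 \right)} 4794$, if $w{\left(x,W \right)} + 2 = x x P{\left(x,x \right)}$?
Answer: $6203436$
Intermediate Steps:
$P{\left(j,s \right)} = 3 j + 3 s$ ($P{\left(j,s \right)} = 3 \left(s + j\right) = 3 \left(j + s\right) = 3 j + 3 s$)
$w{\left(x,W \right)} = -2 + 6 x^{3}$ ($w{\left(x,W \right)} = -2 + x x \left(3 x + 3 x\right) = -2 + x^{2} \cdot 6 x = -2 + 6 x^{3}$)
$w{\left(6,-7 \right)} 4794 = \left(-2 + 6 \cdot 6^{3}\right) 4794 = \left(-2 + 6 \cdot 216\right) 4794 = \left(-2 + 1296\right) 4794 = 1294 \cdot 4794 = 6203436$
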